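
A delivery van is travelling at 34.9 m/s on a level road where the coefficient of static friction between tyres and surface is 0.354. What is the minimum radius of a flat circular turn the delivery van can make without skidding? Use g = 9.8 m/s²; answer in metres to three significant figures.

351 m

At the limit, μ_s m g = m v²/r, so r_min = v²/(μ_s g) = (34.9)²/(0.354 × 9.8) = 1218/3.469 = 351.1 m.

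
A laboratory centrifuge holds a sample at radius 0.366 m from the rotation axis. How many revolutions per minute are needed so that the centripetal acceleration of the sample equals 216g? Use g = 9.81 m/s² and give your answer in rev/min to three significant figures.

727 rev/min

Require ω²r = 216g, so ω = √(216 × 9.81/0.366) = 76.09 rad/s.
In rev/min: ω × 60/(2π) = 76.09 × 60/(2π) = 726.6 rev/min.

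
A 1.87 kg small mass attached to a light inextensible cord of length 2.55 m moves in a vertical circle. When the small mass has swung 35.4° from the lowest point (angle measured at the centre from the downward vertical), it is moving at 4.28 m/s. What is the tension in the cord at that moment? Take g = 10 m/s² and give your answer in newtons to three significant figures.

Take the radial direction toward the centre of the circle as positive. The component of the weight along the string toward the centre is −mg cos φ (φ measured from the bottom), so Newton's second law along the string gives T − mg cos φ = m v²/r.
cos 35.4° = 0.8151, so T = m(v²/r + g cos φ) = 1.87 × ((4.28)²/2.55 + 10.0 × 0.8151) = 1.87 × (7.184 + (8.151)) = 1.87 × 15.33 = 28.68 N.

28.7 N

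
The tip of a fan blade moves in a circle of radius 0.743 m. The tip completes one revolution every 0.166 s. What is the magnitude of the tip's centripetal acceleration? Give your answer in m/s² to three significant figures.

1060 m/s²

v = 2πr/T = 2π × 0.743/0.166 = 28.12 m/s.
a_c = v²/r = (28.12)²/0.743 = 790.9/0.743 = 1064 m/s².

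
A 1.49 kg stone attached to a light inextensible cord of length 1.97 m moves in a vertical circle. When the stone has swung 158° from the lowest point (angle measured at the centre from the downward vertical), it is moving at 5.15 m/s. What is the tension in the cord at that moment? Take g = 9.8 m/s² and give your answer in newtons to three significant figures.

Take the radial direction toward the centre of the circle as positive. The component of the weight along the string toward the centre is −mg cos φ (φ measured from the bottom), so Newton's second law along the string gives T − mg cos φ = m v²/r.
cos 158° = -0.9272, so T = m(v²/r + g cos φ) = 1.49 × ((5.15)²/1.97 + 9.8 × -0.9272) = 1.49 × (13.46 + (-9.086)) = 1.49 × 4.377 = 6.521 N.

6.52 N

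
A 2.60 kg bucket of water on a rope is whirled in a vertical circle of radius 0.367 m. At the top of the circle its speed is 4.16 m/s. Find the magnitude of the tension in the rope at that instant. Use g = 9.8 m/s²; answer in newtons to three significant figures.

At the top, both T and the weight mg point inward (toward the centre), so T + mg = mv²/r.
T = m(v²/r − g) = 2.60 × ((4.16)²/0.367 − 9.8) = 2.60 × (47.15 − 9.8) = 2.60 × 37.35 = 97.12 N.

97.1 N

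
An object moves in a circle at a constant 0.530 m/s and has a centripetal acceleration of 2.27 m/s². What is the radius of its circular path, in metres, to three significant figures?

0.124 m

a_c = v²/r ⇒ r = v²/a_c = (0.530)²/2.27 = 0.2809/2.27 = 0.1237 m.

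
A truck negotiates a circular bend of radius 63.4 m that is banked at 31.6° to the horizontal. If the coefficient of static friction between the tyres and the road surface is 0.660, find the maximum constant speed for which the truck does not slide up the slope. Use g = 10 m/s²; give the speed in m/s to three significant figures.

36.9 m/s

At the maximum speed, friction acts down the slope at its limiting value f = μN. Radially (horizontal, toward centre): N sinθ + μN cosθ = mv²/r. Vertically: N cosθ − μN sinθ = mg.
Dividing: v² = r g (sinθ + μcosθ)/(cosθ − μsinθ).
sinθ + μcosθ = 0.5240 + 0.660×0.8517 = 1.086; cosθ − μsinθ = 0.8517 − 0.660×0.5240 = 0.5059.
v² = 63.4 × 10.0 × 1.086/0.5059 = 1361 m²/s², so v = 36.89 m/s.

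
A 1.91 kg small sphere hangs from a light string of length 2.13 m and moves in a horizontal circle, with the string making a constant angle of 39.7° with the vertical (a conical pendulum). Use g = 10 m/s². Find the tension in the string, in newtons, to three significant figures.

24.8 N

Vertically the bob has no acceleration, so T cosθ = mg.
T = mg/cosθ = 1.91 × 10.0 / cos 39.7° = 19.10/0.7694 = 24.82 N.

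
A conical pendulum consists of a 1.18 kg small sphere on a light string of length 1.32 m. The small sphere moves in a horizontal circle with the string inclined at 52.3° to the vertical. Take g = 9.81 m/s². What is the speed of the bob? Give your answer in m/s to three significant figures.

The radius of the circle is r = L sinθ = 1.32 × sin 52.3° = 1.044 m.
Horizontally T sinθ = mv²/r and vertically T cosθ = mg, so tanθ = v²/(rg).
v = √(r g tanθ) = √(1.044 × 9.81 × 1.294) = √13.26 = 3.641 m/s.

3.64 m/s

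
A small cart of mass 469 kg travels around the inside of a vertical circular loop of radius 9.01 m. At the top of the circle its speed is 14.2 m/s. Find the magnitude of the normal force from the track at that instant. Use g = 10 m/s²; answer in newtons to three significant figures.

5810 N

At the top, both N and the weight mg point inward (toward the centre), so N + mg = mv²/r.
N = m(v²/r − g) = 469 × ((14.2)²/9.01 − 10.0) = 469 × (22.38 − 10.0) = 469 × 12.38 = 5806 N.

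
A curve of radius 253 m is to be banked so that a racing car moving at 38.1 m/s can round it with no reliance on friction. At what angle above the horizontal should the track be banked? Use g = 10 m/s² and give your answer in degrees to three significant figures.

29.8°

With no friction, the horizontal component of the normal force provides the centripetal force: N sinθ = mv²/r, while N cosθ = mg vertically.
Dividing: tanθ = v²/(r g) = (38.1)²/(253 × 10.0) = 1452/2530 = 0.5738.
θ = arctan(0.5738) = 29.85°.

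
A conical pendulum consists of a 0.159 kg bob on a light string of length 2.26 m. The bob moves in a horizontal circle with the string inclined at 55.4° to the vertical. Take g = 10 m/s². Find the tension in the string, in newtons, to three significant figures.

2.80 N

Vertically the bob has no acceleration, so T cosθ = mg.
T = mg/cosθ = 0.159 × 10.0 / cos 55.4° = 1.590/0.5678 = 2.800 N.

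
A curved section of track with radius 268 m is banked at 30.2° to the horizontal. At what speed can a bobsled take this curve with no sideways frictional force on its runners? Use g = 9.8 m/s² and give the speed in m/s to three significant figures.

39.1 m/s

On a frictionless banked curve, N sinθ = mv²/r and N cosθ = mg, so tanθ = v²/(rg).
v = √(r g tanθ) = √(268 × 9.8 × tan 30.2°) = √(268 × 9.8 × 0.5820) = √1529 = 39.10 m/s.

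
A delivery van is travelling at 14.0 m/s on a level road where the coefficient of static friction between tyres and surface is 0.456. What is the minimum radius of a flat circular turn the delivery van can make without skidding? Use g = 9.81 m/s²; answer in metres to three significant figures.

43.8 m

At the limit, μ_s m g = m v²/r, so r_min = v²/(μ_s g) = (14.0)²/(0.456 × 9.81) = 196.0/4.473 = 43.81 m.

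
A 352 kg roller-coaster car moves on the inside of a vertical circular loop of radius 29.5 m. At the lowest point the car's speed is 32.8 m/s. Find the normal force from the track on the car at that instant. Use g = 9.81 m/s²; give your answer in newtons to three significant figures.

16300 N

At the lowest point, N points up (toward the centre) and the weight mg points down (away from the centre), so the net inward force is N − mg = mv²/r.
N = m(v²/r + g) = 352 × ((32.8)²/29.5 + 9.81) = 352 × (36.47 + 9.81) = 352 × 46.28 = 16290 N.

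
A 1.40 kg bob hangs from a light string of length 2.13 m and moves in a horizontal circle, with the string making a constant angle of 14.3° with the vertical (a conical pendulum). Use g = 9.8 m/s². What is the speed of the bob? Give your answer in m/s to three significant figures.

The radius of the circle is r = L sinθ = 2.13 × sin 14.3° = 0.5261 m.
Horizontally T sinθ = mv²/r and vertically T cosθ = mg, so tanθ = v²/(rg).
v = √(r g tanθ) = √(0.5261 × 9.8 × 0.2549) = √1.314 = 1.146 m/s.

1.15 m/s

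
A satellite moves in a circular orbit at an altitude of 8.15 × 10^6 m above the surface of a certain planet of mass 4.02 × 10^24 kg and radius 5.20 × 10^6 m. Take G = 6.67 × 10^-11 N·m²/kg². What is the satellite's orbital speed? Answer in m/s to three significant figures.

Orbital radius r = R + h = 5.20 × 10^6 + 8.15 × 10^6 = 1.335 × 10^7 m.
Gravity supplies the centripetal force: G M m / r² = m v² / r, so v = √(GM/r).
v = √(6.67 × 10^-11 × 4.02 × 10^24 / 1.335 × 10^7) = √(2.008 × 10^7) = 4482 m/s.

4480 m/s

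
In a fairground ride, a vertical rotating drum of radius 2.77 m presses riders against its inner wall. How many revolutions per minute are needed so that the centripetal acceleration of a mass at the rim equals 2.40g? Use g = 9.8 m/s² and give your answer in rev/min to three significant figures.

Require ω²r = 2.40g, so ω = √(2.40 × 9.8/2.77) = 2.914 rad/s.
In rev/min: ω × 60/(2π) = 2.914 × 60/(2π) = 27.83 rev/min.

27.8 rev/min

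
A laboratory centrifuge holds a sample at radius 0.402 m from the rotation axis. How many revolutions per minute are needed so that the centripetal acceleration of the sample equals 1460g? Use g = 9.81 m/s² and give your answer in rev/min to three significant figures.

1800 rev/min

Require ω²r = 1460g, so ω = √(1460 × 9.81/0.402) = 188.8 rad/s.
In rev/min: ω × 60/(2π) = 188.8 × 60/(2π) = 1802 rev/min.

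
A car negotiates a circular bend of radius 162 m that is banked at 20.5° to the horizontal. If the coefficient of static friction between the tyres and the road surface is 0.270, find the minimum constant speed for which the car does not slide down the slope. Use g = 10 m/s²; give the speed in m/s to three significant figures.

12.4 m/s

At the minimum speed, friction acts up the slope at its limiting value f = μN. Radially (horizontal, toward centre): N sinθ − μN cosθ = mv²/r. Vertically: N cosθ + μN sinθ = mg.
Dividing: v² = r g (sinθ − μcosθ)/(cosθ + μsinθ).
sinθ − μcosθ = 0.3502 − 0.270×0.9367 = 0.09731; cosθ + μsinθ = 0.9367 + 0.270×0.3502 = 1.031.
v² = 162 × 10.0 × 0.09731/1.031 = 152.9 m²/s², so v = 12.36 m/s.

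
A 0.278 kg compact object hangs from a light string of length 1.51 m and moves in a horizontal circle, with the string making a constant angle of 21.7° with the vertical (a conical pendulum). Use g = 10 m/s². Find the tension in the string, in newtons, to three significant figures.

2.99 N

Vertically the bob has no acceleration, so T cosθ = mg.
T = mg/cosθ = 0.278 × 10.0 / cos 21.7° = 2.780/0.9291 = 2.992 N.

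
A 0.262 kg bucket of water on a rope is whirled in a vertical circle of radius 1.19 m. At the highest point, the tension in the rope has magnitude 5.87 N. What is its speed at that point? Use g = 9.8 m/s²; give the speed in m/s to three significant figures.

At the top, T + mg = mv²/r, so v = √(r(T/m + g)) = √(1.19 × (5.87/0.262 + 9.8)) = √(1.19 × 32.20) = √38.32 = 6.191 m/s.

6.19 m/s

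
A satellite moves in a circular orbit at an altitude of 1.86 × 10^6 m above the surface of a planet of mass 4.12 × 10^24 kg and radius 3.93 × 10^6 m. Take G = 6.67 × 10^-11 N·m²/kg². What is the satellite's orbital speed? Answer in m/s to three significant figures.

Orbital radius r = R + h = 3.93 × 10^6 + 1.86 × 10^6 = 5.790 × 10^6 m.
Gravity supplies the centripetal force: G M m / r² = m v² / r, so v = √(GM/r).
v = √(6.67 × 10^-11 × 4.12 × 10^24 / 5.790 × 10^6) = √(4.746 × 10^7) = 6889 m/s.

6890 m/s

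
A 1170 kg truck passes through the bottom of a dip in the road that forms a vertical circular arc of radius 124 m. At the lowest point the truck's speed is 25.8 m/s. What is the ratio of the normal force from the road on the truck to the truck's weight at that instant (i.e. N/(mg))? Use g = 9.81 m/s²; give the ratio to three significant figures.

At the bottom, N − mg = mv²/r, so N = m(v²/r + g) and N/(mg) = v²/(rg) + 1 = (25.8)²/(124 × 9.81) + 1 = 0.5472 + 1 = 1.547.

1.55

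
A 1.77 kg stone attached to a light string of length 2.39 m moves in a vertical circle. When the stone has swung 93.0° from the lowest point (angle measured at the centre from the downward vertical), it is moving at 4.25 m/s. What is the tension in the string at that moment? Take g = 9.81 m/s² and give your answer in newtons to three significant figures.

Take the radial direction toward the centre of the circle as positive. The component of the weight along the string toward the centre is −mg cos φ (φ measured from the bottom), so Newton's second law along the string gives T − mg cos φ = m v²/r.
cos 93.0° = -0.05234, so T = m(v²/r + g cos φ) = 1.77 × ((4.25)²/2.39 + 9.81 × -0.05234) = 1.77 × (7.558 + (-0.5134)) = 1.77 × 7.044 = 12.47 N.

12.5 N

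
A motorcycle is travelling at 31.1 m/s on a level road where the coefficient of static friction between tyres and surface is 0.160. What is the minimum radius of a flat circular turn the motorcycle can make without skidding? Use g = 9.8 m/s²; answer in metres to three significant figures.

617 m

At the limit, μ_s m g = m v²/r, so r_min = v²/(μ_s g) = (31.1)²/(0.160 × 9.8) = 967.2/1.568 = 616.8 m.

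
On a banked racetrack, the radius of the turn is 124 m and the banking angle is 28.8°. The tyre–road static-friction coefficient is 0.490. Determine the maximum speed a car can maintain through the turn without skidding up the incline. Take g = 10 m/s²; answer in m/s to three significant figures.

At the maximum speed, friction acts down the slope at its limiting value f = μN. Radially (horizontal, toward centre): N sinθ + μN cosθ = mv²/r. Vertically: N cosθ − μN sinθ = mg.
Dividing: v² = r g (sinθ + μcosθ)/(cosθ − μsinθ).
sinθ + μcosθ = 0.4818 + 0.490×0.8763 = 0.9111; cosθ − μsinθ = 0.8763 − 0.490×0.4818 = 0.6402.
v² = 124 × 10.0 × 0.9111/0.6402 = 1765 m²/s², so v = 42.01 m/s.

42.0 m/s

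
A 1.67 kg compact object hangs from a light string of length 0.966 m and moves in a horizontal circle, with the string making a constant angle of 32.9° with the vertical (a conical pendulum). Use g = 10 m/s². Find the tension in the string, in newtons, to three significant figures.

Vertically the bob has no acceleration, so T cosθ = mg.
T = mg/cosθ = 1.67 × 10.0 / cos 32.9° = 16.70/0.8396 = 19.89 N.

19.9 N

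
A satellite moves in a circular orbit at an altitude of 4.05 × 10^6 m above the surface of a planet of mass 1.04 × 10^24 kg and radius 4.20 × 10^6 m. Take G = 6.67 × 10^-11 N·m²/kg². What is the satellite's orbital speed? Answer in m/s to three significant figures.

Orbital radius r = R + h = 4.20 × 10^6 + 4.05 × 10^6 = 8.250 × 10^6 m.
Gravity supplies the centripetal force: G M m / r² = m v² / r, so v = √(GM/r).
v = √(6.67 × 10^-11 × 1.04 × 10^24 / 8.250 × 10^6) = √(8.408 × 10^6) = 2900 m/s.

2900 m/s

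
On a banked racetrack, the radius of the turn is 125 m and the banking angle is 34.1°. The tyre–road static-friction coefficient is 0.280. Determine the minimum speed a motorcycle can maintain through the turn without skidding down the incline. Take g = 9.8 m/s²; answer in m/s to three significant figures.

At the minimum speed, friction acts up the slope at its limiting value f = μN. Radially (horizontal, toward centre): N sinθ − μN cosθ = mv²/r. Vertically: N cosθ + μN sinθ = mg.
Dividing: v² = r g (sinθ − μcosθ)/(cosθ + μsinθ).
sinθ − μcosθ = 0.5606 − 0.280×0.8281 = 0.3288; cosθ + μsinθ = 0.8281 + 0.280×0.5606 = 0.9850.
v² = 125 × 9.8 × 0.3288/0.9850 = 408.9 m²/s², so v = 20.22 m/s.

20.2 m/s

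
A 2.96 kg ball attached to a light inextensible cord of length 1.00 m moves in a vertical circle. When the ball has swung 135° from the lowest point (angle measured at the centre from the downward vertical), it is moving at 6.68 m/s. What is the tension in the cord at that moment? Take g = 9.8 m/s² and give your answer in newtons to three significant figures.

Take the radial direction toward the centre of the circle as positive. The component of the weight along the string toward the centre is −mg cos φ (φ measured from the bottom), so Newton's second law along the string gives T − mg cos φ = m v²/r.
cos 135° = -0.7071, so T = m(v²/r + g cos φ) = 2.96 × ((6.68)²/1.00 + 9.8 × -0.7071) = 2.96 × (44.62 + (-6.930)) = 2.96 × 37.69 = 111.6 N.

112 N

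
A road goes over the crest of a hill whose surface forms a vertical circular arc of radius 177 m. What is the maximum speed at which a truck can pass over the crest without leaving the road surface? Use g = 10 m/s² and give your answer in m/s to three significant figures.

At the crest the centre of the circle is below the truck, so the net downward (centripetal) force is mg − N = mv²/r.
The truck leaves the road when N → 0, giving v_max = √(g r) = √(10.0 × 177) = 42.07 m/s.

42.1 m/s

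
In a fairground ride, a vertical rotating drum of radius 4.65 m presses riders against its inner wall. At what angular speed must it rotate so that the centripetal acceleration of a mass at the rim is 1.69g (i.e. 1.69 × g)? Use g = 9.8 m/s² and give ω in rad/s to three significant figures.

Centripetal acceleration a_c = ω²r. Setting ω²r = 1.69g:
ω = √(1.69g / r) = √(1.69 × 9.8 / 4.65) = √3.562 = 1.887 rad/s.

1.89 rad/s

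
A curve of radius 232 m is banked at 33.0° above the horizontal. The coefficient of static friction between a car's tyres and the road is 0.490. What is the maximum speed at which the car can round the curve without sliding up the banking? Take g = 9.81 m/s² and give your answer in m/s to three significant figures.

61.7 m/s

At the maximum speed, friction acts down the slope at its limiting value f = μN. Radially (horizontal, toward centre): N sinθ + μN cosθ = mv²/r. Vertically: N cosθ − μN sinθ = mg.
Dividing: v² = r g (sinθ + μcosθ)/(cosθ − μsinθ).
sinθ + μcosθ = 0.5446 + 0.490×0.8387 = 0.9556; cosθ − μsinθ = 0.8387 − 0.490×0.5446 = 0.5718.
v² = 232 × 9.81 × 0.9556/0.5718 = 3804 m²/s², so v = 61.67 m/s.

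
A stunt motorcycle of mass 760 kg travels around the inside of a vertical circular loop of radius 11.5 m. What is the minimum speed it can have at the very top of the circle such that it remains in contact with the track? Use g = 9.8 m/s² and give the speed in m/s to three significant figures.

At the top, both weight mg and N point toward the centre: N + mg = mv²/r.
At minimum speed N → 0, so mg = mv_min²/r ⇒ v_min = √(g r) = √(9.8 × 11.5) = 10.62 m/s.

10.6 m/s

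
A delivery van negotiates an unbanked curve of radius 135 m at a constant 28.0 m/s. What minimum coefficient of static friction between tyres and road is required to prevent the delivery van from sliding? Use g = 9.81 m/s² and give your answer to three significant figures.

0.592

Friction provides the centripetal force: μ_s m g = m v²/r, so μ_s = v²/(g r) = (28.00)²/(9.81 × 135) = 784.0/1324 = 0.5920.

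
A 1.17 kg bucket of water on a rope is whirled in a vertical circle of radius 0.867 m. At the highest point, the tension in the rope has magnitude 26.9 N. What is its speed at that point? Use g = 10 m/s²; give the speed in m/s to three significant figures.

At the top, T + mg = mv²/r, so v = √(r(T/m + g)) = √(0.867 × (26.9/1.17 + 10.0)) = √(0.867 × 32.99) = √28.60 = 5.348 m/s.

5.35 m/s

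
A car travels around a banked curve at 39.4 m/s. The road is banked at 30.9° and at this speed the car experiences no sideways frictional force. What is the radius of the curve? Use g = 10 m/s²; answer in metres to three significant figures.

259 m

Frictionless banking: tanθ = v²/(rg), so r = v²/(g tanθ).
r = (39.4)²/(10.0 × tan 30.9°) = 1552/(10.0 × 0.5985) = 1552/5.985 = 259.4 m.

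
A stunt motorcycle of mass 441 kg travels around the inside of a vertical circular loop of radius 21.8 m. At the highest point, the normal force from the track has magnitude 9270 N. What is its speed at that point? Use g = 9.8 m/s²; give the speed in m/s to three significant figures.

25.9 m/s

At the top, N + mg = mv²/r, so v = √(r(N/m + g)) = √(21.8 × (9270/441 + 9.8)) = √(21.8 × 30.82) = √671.9 = 25.92 m/s.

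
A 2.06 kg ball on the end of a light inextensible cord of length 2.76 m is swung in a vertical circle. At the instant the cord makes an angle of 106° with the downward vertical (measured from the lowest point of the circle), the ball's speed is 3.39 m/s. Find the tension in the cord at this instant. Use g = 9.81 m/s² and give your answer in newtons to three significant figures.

3.01 N

Take the radial direction toward the centre of the circle as positive. The component of the weight along the string toward the centre is −mg cos φ (φ measured from the bottom), so Newton's second law along the string gives T − mg cos φ = m v²/r.
cos 106° = -0.2756, so T = m(v²/r + g cos φ) = 2.06 × ((3.39)²/2.76 + 9.81 × -0.2756) = 2.06 × (4.164 + (-2.704)) = 2.06 × 1.460 = 3.007 N.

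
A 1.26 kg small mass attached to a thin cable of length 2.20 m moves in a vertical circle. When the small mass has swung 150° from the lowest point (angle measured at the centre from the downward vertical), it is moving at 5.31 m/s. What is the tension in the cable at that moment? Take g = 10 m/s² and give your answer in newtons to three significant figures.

5.24 N

Take the radial direction toward the centre of the circle as positive. The component of the weight along the string toward the centre is −mg cos φ (φ measured from the bottom), so Newton's second law along the string gives T − mg cos φ = m v²/r.
cos 150° = -0.8660, so T = m(v²/r + g cos φ) = 1.26 × ((5.31)²/2.20 + 10.0 × -0.8660) = 1.26 × (12.82 + (-8.660)) = 1.26 × 4.156 = 5.237 N.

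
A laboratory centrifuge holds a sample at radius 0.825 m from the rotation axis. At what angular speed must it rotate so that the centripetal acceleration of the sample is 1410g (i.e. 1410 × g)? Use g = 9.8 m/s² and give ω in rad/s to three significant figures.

129 rad/s

Centripetal acceleration a_c = ω²r. Setting ω²r = 1410g:
ω = √(1410g / r) = √(1410 × 9.8 / 0.825) = √16750 = 129.4 rad/s.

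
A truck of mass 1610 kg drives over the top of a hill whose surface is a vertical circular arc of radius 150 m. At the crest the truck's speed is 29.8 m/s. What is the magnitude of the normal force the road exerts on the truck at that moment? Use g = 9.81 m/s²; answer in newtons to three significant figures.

At the crest the centripetal acceleration points downward (toward the centre of the arc), so mg − N = mv²/r.
N = m(g − v²/r) = 1610 × (9.81 − (29.8)²/150) = 1610 × (9.81 − 5.920) = 1610 × 3.890 = 6262 N.

6260 N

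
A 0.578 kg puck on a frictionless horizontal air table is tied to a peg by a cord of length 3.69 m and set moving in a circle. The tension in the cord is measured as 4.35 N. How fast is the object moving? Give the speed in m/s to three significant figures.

5.27 m/s

T = m v²/r ⇒ v = √(T r / m) = √(4.35 × 3.69 / 0.578) = √27.77 = 5.270 m/s.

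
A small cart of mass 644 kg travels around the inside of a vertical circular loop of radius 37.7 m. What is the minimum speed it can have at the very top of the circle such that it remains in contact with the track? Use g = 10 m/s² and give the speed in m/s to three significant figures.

19.4 m/s

At the highest point the centre is directly below, so both the weight and N act inward: N + mg = mv²/r.
At minimum speed N → 0, so mg = mv_min²/r ⇒ v_min = √(g r) = √(10.0 × 37.7) = 19.42 m/s.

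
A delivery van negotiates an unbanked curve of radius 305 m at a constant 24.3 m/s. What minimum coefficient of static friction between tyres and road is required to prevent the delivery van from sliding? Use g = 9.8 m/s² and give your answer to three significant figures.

0.198

Friction provides the centripetal force: μ_s m g = m v²/r, so μ_s = v²/(g r) = (24.30)²/(9.8 × 305) = 590.5/2989 = 0.1976.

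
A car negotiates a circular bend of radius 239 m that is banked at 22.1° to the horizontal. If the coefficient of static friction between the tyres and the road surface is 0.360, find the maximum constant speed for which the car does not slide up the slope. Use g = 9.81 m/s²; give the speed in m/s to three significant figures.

45.9 m/s

At the maximum speed, friction acts down the slope at its limiting value f = μN. Radially (horizontal, toward centre): N sinθ + μN cosθ = mv²/r. Vertically: N cosθ − μN sinθ = mg.
Dividing: v² = r g (sinθ + μcosθ)/(cosθ − μsinθ).
sinθ + μcosθ = 0.3762 + 0.360×0.9265 = 0.7098; cosθ − μsinθ = 0.9265 − 0.360×0.3762 = 0.7911.
v² = 239 × 9.81 × 0.7098/0.7911 = 2104 m²/s², so v = 45.86 m/s.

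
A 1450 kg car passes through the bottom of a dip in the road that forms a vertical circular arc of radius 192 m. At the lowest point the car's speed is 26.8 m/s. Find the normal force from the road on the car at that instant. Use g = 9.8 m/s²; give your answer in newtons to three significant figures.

At the lowest point, N points up (toward the centre) and the weight mg points down (away from the centre), so the net inward force is N − mg = mv²/r.
N = m(v²/r + g) = 1450 × ((26.8)²/192 + 9.8) = 1450 × (3.741 + 9.8) = 1450 × 13.54 = 19630 N.

19600 N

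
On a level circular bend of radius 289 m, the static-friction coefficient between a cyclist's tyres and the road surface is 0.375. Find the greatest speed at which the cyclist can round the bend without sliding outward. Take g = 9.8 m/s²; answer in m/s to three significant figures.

On a flat curve, static friction is the only horizontal force, so it must supply the full centripetal force: μ_s m g = m v²/r.
Mass cancels: v_max = √(μ_s g r) = √(0.375 × 9.8 × 289) = √1062 = 32.59 m/s.

32.6 m/s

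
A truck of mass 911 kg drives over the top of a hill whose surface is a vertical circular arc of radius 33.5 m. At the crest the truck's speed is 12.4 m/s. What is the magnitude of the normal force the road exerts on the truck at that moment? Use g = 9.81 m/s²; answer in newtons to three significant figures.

At the crest the centripetal acceleration points downward (toward the centre of the arc), so mg − N = mv²/r.
N = m(g − v²/r) = 911 × (9.81 − (12.4)²/33.5) = 911 × (9.81 − 4.590) = 911 × 5.220 = 4756 N.

4760 N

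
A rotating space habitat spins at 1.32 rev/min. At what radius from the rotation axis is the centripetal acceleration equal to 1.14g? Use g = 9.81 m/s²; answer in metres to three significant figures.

585 m

ω = 1.32 rev/min × 2π/60 = 0.1382 rad/s.
a_c = ω²r = 1.14g ⇒ r = 1.14 × 9.81 / (0.1382)² = 11.18/0.01911 = 585.3 m.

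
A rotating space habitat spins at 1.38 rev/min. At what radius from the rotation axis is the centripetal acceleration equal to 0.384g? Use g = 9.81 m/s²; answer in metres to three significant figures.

180 m

ω = 1.38 rev/min × 2π/60 = 0.1445 rad/s.
a_c = ω²r = 0.384g ⇒ r = 0.384 × 9.81 / (0.1445)² = 3.767/0.02088 = 180.4 m.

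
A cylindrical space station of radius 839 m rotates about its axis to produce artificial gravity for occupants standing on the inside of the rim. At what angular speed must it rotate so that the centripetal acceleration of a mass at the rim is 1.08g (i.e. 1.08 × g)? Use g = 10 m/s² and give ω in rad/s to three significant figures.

0.113 rad/s

Centripetal acceleration a_c = ω²r. Setting ω²r = 1.08g:
ω = √(1.08g / r) = √(1.08 × 10.0 / 839) = √0.01287 = 0.1135 rad/s.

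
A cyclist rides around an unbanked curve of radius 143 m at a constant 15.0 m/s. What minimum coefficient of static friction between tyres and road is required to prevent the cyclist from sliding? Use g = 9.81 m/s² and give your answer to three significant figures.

0.160

Friction provides the centripetal force: μ_s m g = m v²/r, so μ_s = v²/(g r) = (15.00)²/(9.81 × 143) = 225.0/1403 = 0.1604.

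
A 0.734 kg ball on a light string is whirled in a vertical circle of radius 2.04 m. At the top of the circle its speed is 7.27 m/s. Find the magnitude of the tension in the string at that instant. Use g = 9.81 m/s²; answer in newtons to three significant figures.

11.8 N

At the top, both T and the weight mg point inward (toward the centre), so T + mg = mv²/r.
T = m(v²/r − g) = 0.734 × ((7.27)²/2.04 − 9.81) = 0.734 × (25.91 − 9.81) = 0.734 × 16.10 = 11.82 N.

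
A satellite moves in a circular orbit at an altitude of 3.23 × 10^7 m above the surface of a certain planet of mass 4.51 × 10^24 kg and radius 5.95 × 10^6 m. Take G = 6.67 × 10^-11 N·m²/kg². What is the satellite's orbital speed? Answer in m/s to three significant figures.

2800 m/s

Orbital radius r = R + h = 5.95 × 10^6 + 3.23 × 10^7 = 3.825 × 10^7 m.
Gravity supplies the centripetal force: G M m / r² = m v² / r, so v = √(GM/r).
v = √(6.67 × 10^-11 × 4.51 × 10^24 / 3.825 × 10^7) = √(7.864 × 10^6) = 2804 m/s.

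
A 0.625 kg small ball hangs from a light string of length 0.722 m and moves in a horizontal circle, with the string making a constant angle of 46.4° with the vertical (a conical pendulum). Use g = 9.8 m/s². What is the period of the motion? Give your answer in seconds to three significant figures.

r = L sinθ = 0.5229 m. From T sinθ = mω²r and T cosθ = mg: tanθ = ω²r/g, so ω² = g tanθ / r = g/(L cosθ).
ω = √(g/(L cosθ)) = √(9.8/(0.722 × 0.6896)) = √19.68 = 4.436 rad/s.
Period = 2π/ω = 1.416 s.

1.42 s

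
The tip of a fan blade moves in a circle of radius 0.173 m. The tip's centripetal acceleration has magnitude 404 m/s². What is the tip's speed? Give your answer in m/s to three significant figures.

a_c = v²/r ⇒ v = √(a_c · r) = √(404 × 0.173) = √69.89 = 8.360 m/s.

8.36 m/s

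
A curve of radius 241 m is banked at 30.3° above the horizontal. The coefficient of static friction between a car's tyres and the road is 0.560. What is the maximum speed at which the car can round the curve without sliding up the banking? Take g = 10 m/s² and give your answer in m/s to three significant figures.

At the maximum speed, friction acts down the slope at its limiting value f = μN. Radially (horizontal, toward centre): N sinθ + μN cosθ = mv²/r. Vertically: N cosθ − μN sinθ = mg.
Dividing: v² = r g (sinθ + μcosθ)/(cosθ − μsinθ).
sinθ + μcosθ = 0.5045 + 0.560×0.8634 = 0.9880; cosθ − μsinθ = 0.8634 − 0.560×0.5045 = 0.5809.
v² = 241 × 10.0 × 0.9880/0.5809 = 4099 m²/s², so v = 64.03 m/s.

64.0 m/s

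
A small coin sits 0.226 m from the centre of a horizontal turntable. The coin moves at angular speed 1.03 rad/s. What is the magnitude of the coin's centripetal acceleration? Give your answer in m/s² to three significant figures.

v = ωr = 1.03 × 0.226 = 0.2328 m/s.
a_c = v²/r = (0.2328)²/0.226 = 0.05419/0.226 = 0.2398 m/s².

0.240 m/s²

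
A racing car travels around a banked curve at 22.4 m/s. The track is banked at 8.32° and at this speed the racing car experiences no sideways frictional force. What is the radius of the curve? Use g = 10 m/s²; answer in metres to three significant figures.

343 m

Frictionless banking: tanθ = v²/(rg), so r = v²/(g tanθ).
r = (22.4)²/(10.0 × tan 8.32°) = 501.8/(10.0 × 0.1462) = 501.8/1.462 = 343.1 m.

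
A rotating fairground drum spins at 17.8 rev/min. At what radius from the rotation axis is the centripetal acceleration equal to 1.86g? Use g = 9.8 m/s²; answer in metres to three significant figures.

5.25 m

ω = 17.8 rev/min × 2π/60 = 1.864 rad/s.
a_c = ω²r = 1.86g ⇒ r = 1.86 × 9.8 / (1.864)² = 18.23/3.475 = 5.246 m.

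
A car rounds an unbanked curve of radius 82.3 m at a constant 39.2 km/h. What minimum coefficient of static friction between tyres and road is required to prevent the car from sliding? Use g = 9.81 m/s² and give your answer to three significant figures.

v = 39.2/3.6 = 10.89 m/s.
Friction provides the centripetal force: μ_s m g = m v²/r, so μ_s = v²/(g r) = (10.89)²/(9.81 × 82.3) = 118.6/807.4 = 0.1469.

0.147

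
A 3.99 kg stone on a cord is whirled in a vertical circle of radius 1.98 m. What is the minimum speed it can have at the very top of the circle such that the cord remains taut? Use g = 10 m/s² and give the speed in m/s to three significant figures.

4.45 m/s

At the highest point the centre is directly below, so both the weight and T act inward: T + mg = mv²/r.
At minimum speed T → 0, so mg = mv_min²/r ⇒ v_min = √(g r) = √(10.0 × 1.98) = 4.450 m/s.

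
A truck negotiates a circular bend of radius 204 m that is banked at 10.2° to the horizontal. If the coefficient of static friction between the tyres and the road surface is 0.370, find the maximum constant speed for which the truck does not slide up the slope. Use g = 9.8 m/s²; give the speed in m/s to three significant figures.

At the maximum speed, friction acts down the slope at its limiting value f = μN. Radially (horizontal, toward centre): N sinθ + μN cosθ = mv²/r. Vertically: N cosθ − μN sinθ = mg.
Dividing: v² = r g (sinθ + μcosθ)/(cosθ − μsinθ).
sinθ + μcosθ = 0.1771 + 0.370×0.9842 = 0.5412; cosθ − μsinθ = 0.9842 − 0.370×0.1771 = 0.9187.
v² = 204 × 9.8 × 0.5412/0.9187 = 1178 m²/s², so v = 34.32 m/s.

34.3 m/s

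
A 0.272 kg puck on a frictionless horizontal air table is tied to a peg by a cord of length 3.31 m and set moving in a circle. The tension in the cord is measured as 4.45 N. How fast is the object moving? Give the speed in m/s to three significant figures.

7.36 m/s

T = m v²/r ⇒ v = √(T r / m) = √(4.45 × 3.31 / 0.272) = √54.15 = 7.359 m/s.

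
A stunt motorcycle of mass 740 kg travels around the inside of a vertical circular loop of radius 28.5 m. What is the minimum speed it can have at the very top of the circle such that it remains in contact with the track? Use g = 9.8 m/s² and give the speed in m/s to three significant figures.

At the top, both weight mg and N point toward the centre: N + mg = mv²/r.
At minimum speed N → 0, so mg = mv_min²/r ⇒ v_min = √(g r) = √(9.8 × 28.5) = 16.71 m/s.

16.7 m/s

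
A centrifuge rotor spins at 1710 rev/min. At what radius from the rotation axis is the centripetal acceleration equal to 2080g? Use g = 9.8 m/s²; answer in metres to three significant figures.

ω = 1710 rev/min × 2π/60 = 179.1 rad/s.
a_c = ω²r = 2080g ⇒ r = 2080 × 9.8 / (179.1)² = 20380/32070 = 0.6357 m.

0.636 m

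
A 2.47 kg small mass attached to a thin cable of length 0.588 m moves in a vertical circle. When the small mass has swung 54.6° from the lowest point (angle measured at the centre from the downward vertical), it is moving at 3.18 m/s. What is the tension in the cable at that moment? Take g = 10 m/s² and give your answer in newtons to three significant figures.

56.8 N

Take the radial direction toward the centre of the circle as positive. The component of the weight along the string toward the centre is −mg cos φ (φ measured from the bottom), so Newton's second law along the string gives T − mg cos φ = m v²/r.
cos 54.6° = 0.5793, so T = m(v²/r + g cos φ) = 2.47 × ((3.18)²/0.588 + 10.0 × 0.5793) = 2.47 × (17.20 + (5.793)) = 2.47 × 22.99 = 56.79 N.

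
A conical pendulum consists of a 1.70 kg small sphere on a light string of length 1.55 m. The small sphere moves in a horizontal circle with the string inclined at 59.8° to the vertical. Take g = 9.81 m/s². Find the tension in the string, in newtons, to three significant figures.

33.2 N

Vertically the bob has no acceleration, so T cosθ = mg.
T = mg/cosθ = 1.70 × 9.81 / cos 59.8° = 16.68/0.5030 = 33.15 N.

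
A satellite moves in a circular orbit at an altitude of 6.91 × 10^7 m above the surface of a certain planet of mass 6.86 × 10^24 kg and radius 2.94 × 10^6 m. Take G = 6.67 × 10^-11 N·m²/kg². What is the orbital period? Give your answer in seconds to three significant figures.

r = R + h = 2.94 × 10^6 + 6.91 × 10^7 = 7.204 × 10^7 m. Gravity provides the centripetal force: G M m / r² = m v² / r ⇒ v = √(GM/r) = 2520 m/s.
T = 2πr/v = 2π × 7.204 × 10^7 / 2520 = 179600 s.

180000 s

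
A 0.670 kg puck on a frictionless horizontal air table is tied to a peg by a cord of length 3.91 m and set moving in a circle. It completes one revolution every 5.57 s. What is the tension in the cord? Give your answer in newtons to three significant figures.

3.33 N

v = 2πr/T = 2π × 3.91/5.57 = 4.411 m/s.
The tension is the only horizontal force, so it supplies the full centripetal force: T = m v²/r = 0.670 × (4.411)²/3.91 = 0.670 × 19.45/3.91 = 3.334 N.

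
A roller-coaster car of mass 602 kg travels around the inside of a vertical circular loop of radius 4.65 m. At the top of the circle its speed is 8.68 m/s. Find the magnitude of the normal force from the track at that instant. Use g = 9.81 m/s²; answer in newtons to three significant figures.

3850 N

At the top, both N and the weight mg point inward (toward the centre), so N + mg = mv²/r.
N = m(v²/r − g) = 602 × ((8.68)²/4.65 − 9.81) = 602 × (16.20 − 9.81) = 602 × 6.393 = 3848 N.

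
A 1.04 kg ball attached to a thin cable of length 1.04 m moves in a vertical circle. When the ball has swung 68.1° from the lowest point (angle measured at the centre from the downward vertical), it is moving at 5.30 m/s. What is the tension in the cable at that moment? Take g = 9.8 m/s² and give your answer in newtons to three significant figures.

Take the radial direction toward the centre of the circle as positive. The component of the weight along the string toward the centre is −mg cos φ (φ measured from the bottom), so Newton's second law along the string gives T − mg cos φ = m v²/r.
cos 68.1° = 0.3730, so T = m(v²/r + g cos φ) = 1.04 × ((5.30)²/1.04 + 9.8 × 0.3730) = 1.04 × (27.01 + (3.655)) = 1.04 × 30.66 = 31.89 N.

31.9 N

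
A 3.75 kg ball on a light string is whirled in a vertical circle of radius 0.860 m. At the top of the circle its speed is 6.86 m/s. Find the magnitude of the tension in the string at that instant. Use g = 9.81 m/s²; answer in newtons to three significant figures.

168 N

At the top, both T and the weight mg point inward (toward the centre), so T + mg = mv²/r.
T = m(v²/r − g) = 3.75 × ((6.86)²/0.860 − 9.81) = 3.75 × (54.72 − 9.81) = 3.75 × 44.91 = 168.4 N.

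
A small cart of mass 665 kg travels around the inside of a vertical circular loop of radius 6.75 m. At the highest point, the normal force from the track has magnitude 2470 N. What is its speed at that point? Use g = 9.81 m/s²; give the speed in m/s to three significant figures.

9.55 m/s

At the top, N + mg = mv²/r, so v = √(r(N/m + g)) = √(6.75 × (2470/665 + 9.81)) = √(6.75 × 13.52) = √91.29 = 9.555 m/s.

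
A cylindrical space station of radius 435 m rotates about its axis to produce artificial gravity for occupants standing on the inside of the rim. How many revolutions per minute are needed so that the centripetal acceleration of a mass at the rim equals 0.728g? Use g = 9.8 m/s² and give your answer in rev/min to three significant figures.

1.22 rev/min

Require ω²r = 0.728g, so ω = √(0.728 × 9.8/435) = 0.1281 rad/s.
In rev/min: ω × 60/(2π) = 0.1281 × 60/(2π) = 1.223 rev/min.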